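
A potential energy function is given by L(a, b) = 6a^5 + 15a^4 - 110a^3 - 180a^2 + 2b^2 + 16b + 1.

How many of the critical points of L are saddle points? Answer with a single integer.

2

L separates as a function of a plus a function of b, so ∇L=0 decouples.
∂L/∂a = 30a(a - 3)(a + 1)(a + 4) = 0 at a ∈ {-4, -1, 0, 3}; ∂L/∂b = 4(b + 4) = 0 at b ∈ {-4}.
The Hessian is diagonal: diag(L_aa, L_bb). Second derivatives: L_aa(-4)=-2520, L_aa(-1)=360, L_aa(0)=-360, L_aa(3)=2520; L_bb(-4)=4.
Saddle points occur where the two diagonal entries have opposite signs: (-4, -4), (0, -4). Count: 2.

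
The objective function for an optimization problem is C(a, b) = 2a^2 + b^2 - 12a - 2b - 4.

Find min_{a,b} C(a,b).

-23

C(a,b) separates as P(a) + Q(b) − 4, so its minimum is min P + min Q − 4.
P'(a) = 4a - 12 vanishes at a ∈ {3}; Q'(b) = 2b - 2 vanishes at b ∈ {1}.
Local minima of P (where P''>0): P(3)=-18. Local minima of Q: Q(1)=-1.
So the global minimum of C is P(3) + Q(1) − 4 = -18 − 1 − 4 = -23, attained at (3, 1).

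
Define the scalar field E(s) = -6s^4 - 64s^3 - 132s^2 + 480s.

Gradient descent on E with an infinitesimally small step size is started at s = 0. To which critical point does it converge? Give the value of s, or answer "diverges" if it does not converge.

-4

E'(s) = -24(s - 1)(s + 4)(s + 5), so E'(0) = 480.
Gradient descent moves in the -E' direction, i.e. s is decreasing.
The nearest critical point in that direction is s = -4, where E'' = 120 > 0 (a local minimum). The iterate converges there.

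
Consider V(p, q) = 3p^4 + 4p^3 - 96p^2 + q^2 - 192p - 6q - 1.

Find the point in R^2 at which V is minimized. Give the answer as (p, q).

(4, 3)

V(p,q) separates as A(p) + B(q) − 1, so its minimum is min A + min B − 1.
A'(p) = 12(p - 4)(p + 1)(p + 4) vanishes at p ∈ {-4, -1, 4}; B'(q) = 2q - 6 vanishes at q ∈ {3}.
Local minima of A (where A''>0): A(-4)=-256, A(4)=-1280. Local minima of B: B(3)=-9.
So the global minimum of V is A(4) + B(3) − 1 = -1280 − 9 − 1 = -1290, attained at (4, 3).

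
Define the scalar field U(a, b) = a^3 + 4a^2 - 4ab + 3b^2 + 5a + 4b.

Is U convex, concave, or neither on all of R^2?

The term a^3 is cubic, so the Hessian is not constant.
∂²U/∂a² = 6a + 8, which takes both signs as a varies (negative for sufficiently negative a). A diagonal entry of the Hessian changing sign means the Hessian is neither positive- nor negative-semidefinite on all of R^2.

neither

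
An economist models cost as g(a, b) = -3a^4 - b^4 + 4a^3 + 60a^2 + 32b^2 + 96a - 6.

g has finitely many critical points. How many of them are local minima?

1

g separates as a function of a plus a function of b, so ∇g=0 decouples.
∂g/∂a = -12(a - 4)(a + 1)(a + 2) = 0 at a ∈ {-2, -1, 4}; ∂g/∂b = -4b(b - 4)(b + 4) = 0 at b ∈ {-4, 0, 4}.
The Hessian is diagonal: diag(g_aa, g_bb). Second derivatives: g_aa(-2)=-72, g_aa(-1)=60, g_aa(4)=-360; g_bb(-4)=-128, g_bb(0)=64, g_bb(4)=-128.
Local minima occur where both diagonal entries positive: (-1, 0). Count: 1.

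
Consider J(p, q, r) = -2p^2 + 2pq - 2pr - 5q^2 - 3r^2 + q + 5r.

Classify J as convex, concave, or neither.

J is quadratic, so its Hessian is the constant matrix H = [[-4, 2, -2], [2, -10, 0], [-2, 0, -6]].
Leading principal minors: -4, 36, -176.
Signs alternate −, +, − ⇒ H ≺ 0 ⇒ concave.

concave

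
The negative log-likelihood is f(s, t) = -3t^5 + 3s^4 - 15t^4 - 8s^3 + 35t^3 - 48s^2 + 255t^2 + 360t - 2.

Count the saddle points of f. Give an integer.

6

f separates as a function of s plus a function of t, so ∇f=0 decouples.
∂f/∂s = 12s(s - 4)(s + 2) = 0 at s ∈ {-2, 0, 4}; ∂f/∂t = -15(t - 3)(t + 1)(t + 2)(t + 4) = 0 at t ∈ {-4, -2, -1, 3}.
The Hessian is diagonal: diag(f_ss, f_tt). Second derivatives: f_ss(-2)=144, f_ss(0)=-96, f_ss(4)=288; f_tt(-4)=630, f_tt(-2)=-150, f_tt(-1)=180, f_tt(3)=-2100.
Saddle points occur where the two diagonal entries have opposite signs: (-2, -2), (-2, 3), (0, -4), (0, -1), (4, -2), (4, 3). Count: 6.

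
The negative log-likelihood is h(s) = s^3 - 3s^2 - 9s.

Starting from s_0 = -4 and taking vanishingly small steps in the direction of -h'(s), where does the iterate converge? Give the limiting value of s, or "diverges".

h'(s) = 3(s - 3)(s + 1), so h'(-4) = 63.
Gradient descent moves in the -h' direction, i.e. s is decreasing.
There is no critical point below s=-4, and h' keeps the same sign, so the iterate runs off to −∞.

diverges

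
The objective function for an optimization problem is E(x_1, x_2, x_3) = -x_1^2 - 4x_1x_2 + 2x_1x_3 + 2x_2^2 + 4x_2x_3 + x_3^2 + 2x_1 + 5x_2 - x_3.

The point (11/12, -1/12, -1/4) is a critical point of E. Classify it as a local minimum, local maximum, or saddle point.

The Hessian is constant: H = [[-2, -4, 2], [-4, 4, 4], [2, 4, 2]].
Leading principal minors: Δ₁ = -2, Δ₂ = -24, Δ₃ = -96.
The minors fit neither the all-positive nor the alternating-sign pattern, so H is indefinite: a saddle point.

saddle point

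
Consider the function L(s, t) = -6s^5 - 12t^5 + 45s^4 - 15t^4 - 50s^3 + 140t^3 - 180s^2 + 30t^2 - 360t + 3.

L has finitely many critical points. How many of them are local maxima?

L separates as a function of s plus a function of t, so ∇L=0 decouples.
∂L/∂s = -30s(s - 4)(s - 3)(s + 1) = 0 at s ∈ {-1, 0, 3, 4}; ∂L/∂t = -60(t - 2)(t - 1)(t + 1)(t + 3) = 0 at t ∈ {-3, -1, 1, 2}.
The Hessian is diagonal: diag(L_ss, L_tt). Second derivatives: L_ss(-1)=600, L_ss(0)=-360, L_ss(3)=360, L_ss(4)=-600; L_tt(-3)=2400, L_tt(-1)=-720, L_tt(1)=480, L_tt(2)=-900.
Local maxima occur where both diagonal entries negative: (0, -1), (0, 2), (4, -1), (4, 2). Count: 4.

4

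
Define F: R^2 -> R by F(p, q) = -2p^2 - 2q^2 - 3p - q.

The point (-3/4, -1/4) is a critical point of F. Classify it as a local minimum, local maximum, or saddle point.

local maximum

The Hessian of F is constant: H = [[-4, 0], [0, -4]].
det(H) = (-4)·(-4) − 0² = 16.
det(H) > 0 and tr(H) = -8 < 0, so H is negative definite and the point is a local maximum.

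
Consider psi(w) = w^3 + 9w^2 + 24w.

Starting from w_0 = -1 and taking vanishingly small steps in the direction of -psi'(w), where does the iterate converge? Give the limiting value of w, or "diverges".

psi'(w) = 3(w + 2)(w + 4), so psi'(-1) = 9.
Gradient descent moves in the -psi' direction, i.e. w is decreasing.
The nearest critical point in that direction is w = -2, where psi'' = 6 > 0 (a local minimum). The iterate converges there.

-2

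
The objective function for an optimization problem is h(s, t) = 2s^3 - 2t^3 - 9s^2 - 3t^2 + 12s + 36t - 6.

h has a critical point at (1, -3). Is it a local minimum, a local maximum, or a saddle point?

saddle point

The mixed partial ∂²h/∂s∂t is 0, so the Hessian at any point is diag(h_ss, h_tt) = diag(6(2s - 3), -6(2t + 1)).
At (1, -3): H = diag(-6, 30).
The eigenvalues have opposite signs, so H is indefinite: a saddle point.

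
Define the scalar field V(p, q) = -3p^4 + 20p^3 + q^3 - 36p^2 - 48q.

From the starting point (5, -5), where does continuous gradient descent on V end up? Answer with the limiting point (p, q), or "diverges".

V is separable, so gradient descent decouples: p follows -∂V/∂p, q follows -∂V/∂q.
∂V/∂p = -12p(p - 3)(p - 2); at p=5 this is -360, so p increases.
∂V/∂q = 3(q - 4)(q + 4); at q=-5 this is 27, so q decreases.
The p-coordinate has no critical point in that direction and runs off to infinity.

diverges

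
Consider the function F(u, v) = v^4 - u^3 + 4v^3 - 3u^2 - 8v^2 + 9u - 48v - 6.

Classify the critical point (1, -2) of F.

local maximum

The mixed partial ∂²F/∂u∂v is 0, so the Hessian at any point is diag(F_uu, F_vv) = diag(-6(u + 1), 4(3v^2 + 6v - 4)).
At (1, -2): H = diag(-12, -16).
Both eigenvalues are negative, so H is negative definite: a local maximum.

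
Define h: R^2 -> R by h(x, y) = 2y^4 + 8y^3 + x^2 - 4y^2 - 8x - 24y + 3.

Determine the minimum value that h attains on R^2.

-31

h(x,y) separates as P(x) + Q(y) + 3, so its minimum is min P + min Q + 3.
P'(x) = 2x - 8 vanishes at x ∈ {4}; Q'(y) = 8(y - 1)(y + 1)(y + 3) vanishes at y ∈ {-3, -1, 1}.
Local minima of P (where P''>0): P(4)=-16. Local minima of Q: Q(-3)=-18, Q(1)=-18.
So the global minimum of h is P(4) + Q(-3) + 3 = -16 − 18 + 3 = -31, attained at (4, -3).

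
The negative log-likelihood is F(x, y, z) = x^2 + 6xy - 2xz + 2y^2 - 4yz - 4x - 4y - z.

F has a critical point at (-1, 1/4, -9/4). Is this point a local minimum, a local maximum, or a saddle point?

The Hessian is constant: H = [[2, 6, -2], [6, 4, -4], [-2, -4, 0]].
Leading principal minors: Δ₁ = 2, Δ₂ = -28, Δ₃ = 48.
The minors fit neither the all-positive nor the alternating-sign pattern, so H is indefinite: a saddle point.

saddle point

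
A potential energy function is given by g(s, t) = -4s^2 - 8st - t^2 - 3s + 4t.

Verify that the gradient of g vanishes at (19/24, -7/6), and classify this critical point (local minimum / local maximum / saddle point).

∇g = (-8s - 8t - 3, -8s - 2t + 4); substituting (19/24, -7/6) gives ∇g = (0, 0), so (19/24, -7/6) is indeed a critical point.
The Hessian of g is constant: H = [[-8, -8], [-8, -2]].
det(H) = (-8)·(-2) − (-8)² = -48.
Since det(H) < 0, H is indefinite and the critical point is a saddle point.

saddle point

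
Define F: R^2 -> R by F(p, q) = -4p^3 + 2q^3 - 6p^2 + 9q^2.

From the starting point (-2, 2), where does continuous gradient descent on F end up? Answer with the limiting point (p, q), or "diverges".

(-1, 0)

F is separable, so gradient descent decouples: p follows -∂F/∂p, q follows -∂F/∂q.
∂F/∂p = -12p(p + 1); at p=-2 this is -24, so p increases.
∂F/∂q = 6q(q + 3); at q=2 this is 60, so q decreases.
p converges to its nearest critical value -1 (a local min of the p-part); q converges to 0. The iterate converges to (-1, 0).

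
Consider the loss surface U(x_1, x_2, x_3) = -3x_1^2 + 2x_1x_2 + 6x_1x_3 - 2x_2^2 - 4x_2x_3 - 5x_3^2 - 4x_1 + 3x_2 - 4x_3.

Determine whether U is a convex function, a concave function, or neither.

concave

U is quadratic, so its Hessian is the constant matrix H = [[-6, 2, 6], [2, -4, -4], [6, -4, -10]].
Leading principal minors: -6, 20, -56.
Signs alternate −, +, − ⇒ H ≺ 0 ⇒ concave.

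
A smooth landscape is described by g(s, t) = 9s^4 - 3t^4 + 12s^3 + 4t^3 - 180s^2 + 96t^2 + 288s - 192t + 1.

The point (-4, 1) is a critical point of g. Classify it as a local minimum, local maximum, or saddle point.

local minimum

The mixed partial ∂²g/∂s∂t is 0, so the Hessian at any point is diag(g_ss, g_tt) = diag(36(3s^2 + 2s - 10), 12(-3t^2 + 2t + 16)).
At (-4, 1): H = diag(1080, 180).
Both eigenvalues are positive, so H is positive definite: a local minimum.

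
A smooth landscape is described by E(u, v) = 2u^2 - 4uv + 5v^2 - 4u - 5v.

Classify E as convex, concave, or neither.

E is quadratic, so its Hessian is the constant matrix H = [[4, -4], [-4, 10]].
det(H) = 24, tr(H) = 14.
det(H) > 0 and tr(H) > 0, so H is positive definite everywhere: convex.

convex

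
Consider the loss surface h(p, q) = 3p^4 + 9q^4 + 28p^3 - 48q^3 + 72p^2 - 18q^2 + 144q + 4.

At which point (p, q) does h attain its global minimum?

(0, 4)

h(p,q) separates as A(p) + B(q) + 4, so its minimum is min A + min B + 4.
A'(p) = 12p(p + 3)(p + 4) vanishes at p ∈ {-4, -3, 0}; B'(q) = 36(q - 4)(q - 1)(q + 1) vanishes at q ∈ {-1, 1, 4}.
Local minima of A (where A''>0): A(-4)=128, A(0)=0. Local minima of B: B(-1)=-105, B(4)=-480.
So the global minimum of h is A(0) + B(4) + 4 = 0 − 480 + 4 = -476, attained at (0, 4).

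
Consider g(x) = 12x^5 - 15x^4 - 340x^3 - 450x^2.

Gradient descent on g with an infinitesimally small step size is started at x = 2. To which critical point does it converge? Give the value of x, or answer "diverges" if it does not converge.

g'(x) = 60x(x - 5)(x + 1)(x + 3), so g'(2) = -5400.
Gradient descent moves in the -g' direction, i.e. x is increasing.
The nearest critical point in that direction is x = 5, where g'' = 14400 > 0 (a local minimum). The iterate converges there.

5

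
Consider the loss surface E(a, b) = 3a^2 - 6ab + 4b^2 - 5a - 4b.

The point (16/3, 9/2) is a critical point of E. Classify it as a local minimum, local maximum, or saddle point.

local minimum

The Hessian of E is constant: H = [[6, -6], [-6, 8]].
det(H) = 6·8 − (-6)² = 12.
det(H) > 0 and tr(H) = 14 > 0, so H is positive definite and the point is a local minimum.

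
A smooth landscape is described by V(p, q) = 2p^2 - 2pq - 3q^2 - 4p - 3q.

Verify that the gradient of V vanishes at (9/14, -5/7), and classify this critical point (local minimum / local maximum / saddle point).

saddle point

∇V = (4p - 2q - 4, -2p - 6q - 3); substituting (9/14, -5/7) gives ∇V = (0, 0), so (9/14, -5/7) is indeed a critical point.
The Hessian of V is constant: H = [[4, -2], [-2, -6]].
det(H) = 4·(-6) − (-2)² = -28.
Since det(H) < 0, H is indefinite and the critical point is a saddle point.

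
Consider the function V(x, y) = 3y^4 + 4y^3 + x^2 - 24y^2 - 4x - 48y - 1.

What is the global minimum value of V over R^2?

-117

V(x,y) separates as P(x) + Q(y) − 1, so its minimum is min P + min Q − 1.
P'(x) = 2x - 4 vanishes at x ∈ {2}; Q'(y) = 12(y - 2)(y + 1)(y + 2) vanishes at y ∈ {-2, -1, 2}.
Local minima of P (where P''>0): P(2)=-4. Local minima of Q: Q(-2)=16, Q(2)=-112.
So the global minimum of V is P(2) + Q(2) − 1 = -4 − 112 − 1 = -117, attained at (2, 2).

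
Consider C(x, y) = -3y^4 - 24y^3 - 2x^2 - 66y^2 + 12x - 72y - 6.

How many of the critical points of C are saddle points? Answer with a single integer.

C separates as a function of x plus a function of y, so ∇C=0 decouples.
∂C/∂x = -4(x - 3) = 0 at x ∈ {3}; ∂C/∂y = -12(y + 1)(y + 2)(y + 3) = 0 at y ∈ {-3, -2, -1}.
The Hessian is diagonal: diag(C_xx, C_yy). Second derivatives: C_xx(3)=-4; C_yy(-3)=-24, C_yy(-2)=12, C_yy(-1)=-24.
Saddle points occur where the two diagonal entries have opposite signs: (3, -2). Count: 1.

1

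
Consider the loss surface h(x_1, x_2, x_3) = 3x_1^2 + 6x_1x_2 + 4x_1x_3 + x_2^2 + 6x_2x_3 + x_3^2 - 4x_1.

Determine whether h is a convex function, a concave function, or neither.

h is quadratic, so its Hessian is the constant matrix H = [[6, 6, 4], [6, 2, 6], [4, 6, 2]].
Leading principal minors: 6, -24, -8.
Neither pattern holds ⇒ H is indefinite ⇒ neither convex nor concave.

neither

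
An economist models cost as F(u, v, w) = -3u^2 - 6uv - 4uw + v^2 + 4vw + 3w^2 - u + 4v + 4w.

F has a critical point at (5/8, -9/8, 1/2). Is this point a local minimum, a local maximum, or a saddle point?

The Hessian is constant: H = [[-6, -6, -4], [-6, 2, 4], [-4, 4, 6]].
Leading principal minors: Δ₁ = -6, Δ₂ = -48, Δ₃ = -32.
The minors fit neither the all-positive nor the alternating-sign pattern, so H is indefinite: a saddle point.

saddle point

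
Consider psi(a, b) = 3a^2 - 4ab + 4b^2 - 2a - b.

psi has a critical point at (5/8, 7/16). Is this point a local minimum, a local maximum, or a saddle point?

local minimum

The Hessian of psi is constant: H = [[6, -4], [-4, 8]].
det(H) = 6·8 − (-4)² = 32.
det(H) > 0 and tr(H) = 14 > 0, so H is positive definite and the point is a local minimum.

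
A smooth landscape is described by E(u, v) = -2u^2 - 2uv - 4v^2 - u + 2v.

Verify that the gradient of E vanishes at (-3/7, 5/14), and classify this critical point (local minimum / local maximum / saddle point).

local maximum

∇E = (-4u - 2v - 1, -2u - 8v + 2); substituting (-3/7, 5/14) gives ∇E = (0, 0), so (-3/7, 5/14) is indeed a critical point.
The Hessian of E is constant: H = [[-4, -2], [-2, -8]].
det(H) = (-4)·(-8) − (-2)² = 28.
det(H) > 0 and tr(H) = -12 < 0, so H is negative definite and the point is a local maximum.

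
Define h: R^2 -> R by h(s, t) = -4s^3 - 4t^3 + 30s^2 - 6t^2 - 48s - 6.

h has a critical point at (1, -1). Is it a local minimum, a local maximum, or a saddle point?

local minimum

The mixed partial ∂²h/∂s∂t is 0, so the Hessian at any point is diag(h_ss, h_tt) = diag(12(-2s + 5), -12(2t + 1)).
At (1, -1): H = diag(36, 12).
Both eigenvalues are positive, so H is positive definite: a local minimum.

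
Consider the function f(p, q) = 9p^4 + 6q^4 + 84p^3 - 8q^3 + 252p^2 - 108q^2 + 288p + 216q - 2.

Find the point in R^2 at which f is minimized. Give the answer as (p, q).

f(p,q) separates as A(p) + B(q) − 2, so its minimum is min A + min B − 2.
A'(p) = 36(p + 1)(p + 2)(p + 4) vanishes at p ∈ {-4, -2, -1}; B'(q) = 24(q - 3)(q - 1)(q + 3) vanishes at q ∈ {-3, 1, 3}.
Local minima of A (where A''>0): A(-4)=-192, A(-1)=-111. Local minima of B: B(-3)=-918, B(3)=-54.
So the global minimum of f is A(-4) + B(-3) − 2 = -192 − 918 − 2 = -1112, attained at (-4, -3).

(-4, -3)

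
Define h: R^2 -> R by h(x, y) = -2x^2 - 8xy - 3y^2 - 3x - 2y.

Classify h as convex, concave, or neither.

neither

h is quadratic, so its Hessian is the constant matrix H = [[-4, -8], [-8, -6]].
det(H) = -40, tr(H) = -10.
det(H) < 0, so H is indefinite: neither convex nor concave.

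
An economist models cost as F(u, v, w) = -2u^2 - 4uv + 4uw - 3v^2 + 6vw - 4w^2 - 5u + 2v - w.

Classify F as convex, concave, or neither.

F is quadratic, so its Hessian is the constant matrix H = [[-4, -4, 4], [-4, -6, 6], [4, 6, -8]].
Leading principal minors: -4, 8, -16.
Signs alternate −, +, − ⇒ H ≺ 0 ⇒ concave.

concave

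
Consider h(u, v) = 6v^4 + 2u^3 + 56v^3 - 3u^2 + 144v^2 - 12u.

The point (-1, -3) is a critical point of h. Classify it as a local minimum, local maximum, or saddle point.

local maximum

The mixed partial ∂²h/∂u∂v is 0, so the Hessian at any point is diag(h_uu, h_vv) = diag(6(2u - 1), 24(3v^2 + 14v + 12)).
At (-1, -3): H = diag(-18, -72).
Both eigenvalues are negative, so H is negative definite: a local maximum.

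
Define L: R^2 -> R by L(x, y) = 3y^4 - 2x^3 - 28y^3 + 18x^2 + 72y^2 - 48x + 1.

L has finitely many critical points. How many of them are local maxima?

L separates as a function of x plus a function of y, so ∇L=0 decouples.
∂L/∂x = -6(x - 4)(x - 2) = 0 at x ∈ {2, 4}; ∂L/∂y = 12y(y - 4)(y - 3) = 0 at y ∈ {0, 3, 4}.
The Hessian is diagonal: diag(L_xx, L_yy). Second derivatives: L_xx(2)=12, L_xx(4)=-12; L_yy(0)=144, L_yy(3)=-36, L_yy(4)=48.
Local maxima occur where both diagonal entries negative: (4, 3). Count: 1.

1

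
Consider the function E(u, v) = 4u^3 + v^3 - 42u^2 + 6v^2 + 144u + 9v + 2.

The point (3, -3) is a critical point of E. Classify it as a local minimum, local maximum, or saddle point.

local maximum

The mixed partial ∂²E/∂u∂v is 0, so the Hessian at any point is diag(E_uu, E_vv) = diag(12(2u - 7), 6(v + 2)).
At (3, -3): H = diag(-12, -6).
Both eigenvalues are negative, so H is negative definite: a local maximum.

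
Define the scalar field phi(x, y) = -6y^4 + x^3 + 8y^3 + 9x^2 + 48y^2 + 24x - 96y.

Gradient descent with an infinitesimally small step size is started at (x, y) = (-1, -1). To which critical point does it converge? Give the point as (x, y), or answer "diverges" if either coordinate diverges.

(-2, 1)

phi is separable, so gradient descent decouples: x follows -∂phi/∂x, y follows -∂phi/∂y.
∂phi/∂x = 3(x + 2)(x + 4); at x=-1 this is 9, so x decreases.
∂phi/∂y = -24(y - 2)(y - 1)(y + 2); at y=-1 this is -144, so y increases.
x converges to its nearest critical value -2 (a local min of the x-part); y converges to 1. The iterate converges to (-2, 1).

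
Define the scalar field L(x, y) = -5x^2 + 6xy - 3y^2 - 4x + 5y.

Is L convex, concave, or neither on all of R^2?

concave

L is quadratic, so its Hessian is the constant matrix H = [[-10, 6], [6, -6]].
det(H) = 24, tr(H) = -16.
det(H) > 0 and tr(H) < 0, so H is negative definite everywhere: concave.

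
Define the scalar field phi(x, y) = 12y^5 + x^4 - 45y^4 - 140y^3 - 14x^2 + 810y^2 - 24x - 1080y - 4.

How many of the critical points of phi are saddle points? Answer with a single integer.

phi separates as a function of x plus a function of y, so ∇phi=0 decouples.
∂phi/∂x = 4(x - 3)(x + 1)(x + 2) = 0 at x ∈ {-2, -1, 3}; ∂phi/∂y = 60(y - 3)(y - 2)(y - 1)(y + 3) = 0 at y ∈ {-3, 1, 2, 3}.
The Hessian is diagonal: diag(phi_xx, phi_yy). Second derivatives: phi_xx(-2)=20, phi_xx(-1)=-16, phi_xx(3)=80; phi_yy(-3)=-7200, phi_yy(1)=480, phi_yy(2)=-300, phi_yy(3)=720.
Saddle points occur where the two diagonal entries have opposite signs: (-2, -3), (-2, 2), (-1, 1), (-1, 3), (3, -3), (3, 2). Count: 6.

6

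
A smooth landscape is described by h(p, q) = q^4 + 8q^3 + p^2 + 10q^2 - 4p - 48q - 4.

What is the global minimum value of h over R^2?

-37

h(p,q) separates as A(p) + B(q) − 4, so its minimum is min A + min B − 4.
A'(p) = 2p - 4 vanishes at p ∈ {2}; B'(q) = 4(q - 1)(q + 3)(q + 4) vanishes at q ∈ {-4, -3, 1}.
Local minima of A (where A''>0): A(2)=-4. Local minima of B: B(-4)=96, B(1)=-29.
So the global minimum of h is A(2) + B(1) − 4 = -4 − 29 − 4 = -37, attained at (2, 1).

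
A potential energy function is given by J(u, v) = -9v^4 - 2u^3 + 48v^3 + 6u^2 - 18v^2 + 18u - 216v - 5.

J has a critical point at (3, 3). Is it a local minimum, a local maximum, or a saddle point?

The mixed partial ∂²J/∂u∂v is 0, so the Hessian at any point is diag(J_uu, J_vv) = diag(12(-u + 1), 36(-3v^2 + 8v - 1)).
At (3, 3): H = diag(-24, -144).
Both eigenvalues are negative, so H is negative definite: a local maximum.

local maximum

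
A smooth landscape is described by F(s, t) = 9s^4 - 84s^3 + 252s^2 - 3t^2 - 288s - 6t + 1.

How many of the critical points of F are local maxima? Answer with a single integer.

1

F separates as a function of s plus a function of t, so ∇F=0 decouples.
∂F/∂s = 36(s - 4)(s - 2)(s - 1) = 0 at s ∈ {1, 2, 4}; ∂F/∂t = -6(t + 1) = 0 at t ∈ {-1}.
The Hessian is diagonal: diag(F_ss, F_tt). Second derivatives: F_ss(1)=108, F_ss(2)=-72, F_ss(4)=216; F_tt(-1)=-6.
Local maxima occur where both diagonal entries negative: (2, -1). Count: 1.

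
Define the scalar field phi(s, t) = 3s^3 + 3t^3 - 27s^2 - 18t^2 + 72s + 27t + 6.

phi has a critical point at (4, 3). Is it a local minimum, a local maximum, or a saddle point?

The mixed partial ∂²phi/∂s∂t is 0, so the Hessian at any point is diag(phi_ss, phi_tt) = diag(18(s - 3), 18(t - 2)).
At (4, 3): H = diag(18, 18).
Both eigenvalues are positive, so H is positive definite: a local minimum.

local minimum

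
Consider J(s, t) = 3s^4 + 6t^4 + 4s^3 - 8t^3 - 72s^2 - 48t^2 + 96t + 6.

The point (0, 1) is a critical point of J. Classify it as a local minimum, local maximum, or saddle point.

The mixed partial ∂²J/∂s∂t is 0, so the Hessian at any point is diag(J_ss, J_tt) = diag(12(3s^2 + 2s - 12), 24(3t^2 - 2t - 4)).
At (0, 1): H = diag(-144, -72).
Both eigenvalues are negative, so H is negative definite: a local maximum.

local maximum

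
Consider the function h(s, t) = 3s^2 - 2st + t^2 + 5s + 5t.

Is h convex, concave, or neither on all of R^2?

h is quadratic, so its Hessian is the constant matrix H = [[6, -2], [-2, 2]].
det(H) = 8, tr(H) = 8.
det(H) > 0 and tr(H) > 0, so H is positive definite everywhere: convex.

convex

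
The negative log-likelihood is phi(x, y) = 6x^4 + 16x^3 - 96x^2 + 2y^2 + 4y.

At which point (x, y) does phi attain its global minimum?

phi(x,y) separates as P(x) + Q(y), so its minimum is min P + min Q.
P'(x) = 24x(x - 2)(x + 4) vanishes at x ∈ {-4, 0, 2}; Q'(y) = 4y + 4 vanishes at y ∈ {-1}.
Local minima of P (where P''>0): P(-4)=-1024, P(2)=-160. Local minima of Q: Q(-1)=-2.
So the global minimum of phi is P(-4) + Q(-1) = -1024 − 2 = -1026, attained at (-4, -1).

(-4, -1)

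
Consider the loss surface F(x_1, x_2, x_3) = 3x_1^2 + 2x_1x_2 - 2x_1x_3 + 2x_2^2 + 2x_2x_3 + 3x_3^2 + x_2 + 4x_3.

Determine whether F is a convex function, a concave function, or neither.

convex

F is quadratic, so its Hessian is the constant matrix H = [[6, 2, -2], [2, 4, 2], [-2, 2, 6]].
Leading principal minors: 6, 20, 64.
All positive ⇒ H ≻ 0 ⇒ convex.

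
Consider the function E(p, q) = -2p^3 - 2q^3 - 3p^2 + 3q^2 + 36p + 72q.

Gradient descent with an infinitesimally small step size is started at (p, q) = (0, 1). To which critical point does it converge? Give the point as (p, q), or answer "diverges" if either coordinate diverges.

(-3, -3)

E is separable, so gradient descent decouples: p follows -∂E/∂p, q follows -∂E/∂q.
∂E/∂p = -6(p - 2)(p + 3); at p=0 this is 36, so p decreases.
∂E/∂q = -6(q - 4)(q + 3); at q=1 this is 72, so q decreases.
p converges to its nearest critical value -3 (a local min of the p-part); q converges to -3. The iterate converges to (-3, -3).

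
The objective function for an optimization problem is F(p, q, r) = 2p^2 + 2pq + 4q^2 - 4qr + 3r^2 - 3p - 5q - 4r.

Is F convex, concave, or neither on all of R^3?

F is quadratic, so its Hessian is the constant matrix H = [[4, 2, 0], [2, 8, -4], [0, -4, 6]].
Leading principal minors: 4, 28, 104.
All positive ⇒ H ≻ 0 ⇒ convex.

convex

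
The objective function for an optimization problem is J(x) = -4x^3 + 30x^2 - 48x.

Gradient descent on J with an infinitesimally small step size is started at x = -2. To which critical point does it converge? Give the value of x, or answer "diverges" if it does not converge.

1

J'(x) = -12(x - 4)(x - 1), so J'(-2) = -216.
Gradient descent moves in the -J' direction, i.e. x is increasing.
The nearest critical point in that direction is x = 1, where J'' = 36 > 0 (a local minimum). The iterate converges there.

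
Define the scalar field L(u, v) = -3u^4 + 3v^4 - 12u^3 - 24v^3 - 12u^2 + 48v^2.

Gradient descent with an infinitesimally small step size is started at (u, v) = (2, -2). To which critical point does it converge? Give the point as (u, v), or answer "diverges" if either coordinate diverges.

L is separable, so gradient descent decouples: u follows -∂L/∂u, v follows -∂L/∂v.
∂L/∂u = -12u(u + 1)(u + 2); at u=2 this is -288, so u increases.
∂L/∂v = 12v(v - 4)(v - 2); at v=-2 this is -576, so v increases.
The u-coordinate has no critical point in that direction and runs off to infinity.

diverges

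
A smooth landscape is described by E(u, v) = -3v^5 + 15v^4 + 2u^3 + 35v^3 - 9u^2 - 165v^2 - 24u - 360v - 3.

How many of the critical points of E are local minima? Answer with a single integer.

E separates as a function of u plus a function of v, so ∇E=0 decouples.
∂E/∂u = 6(u - 4)(u + 1) = 0 at u ∈ {-1, 4}; ∂E/∂v = -15(v - 4)(v - 3)(v + 1)(v + 2) = 0 at v ∈ {-2, -1, 3, 4}.
The Hessian is diagonal: diag(E_uu, E_vv). Second derivatives: E_uu(-1)=-30, E_uu(4)=30; E_vv(-2)=450, E_vv(-1)=-300, E_vv(3)=300, E_vv(4)=-450.
Local minima occur where both diagonal entries positive: (4, -2), (4, 3). Count: 2.

2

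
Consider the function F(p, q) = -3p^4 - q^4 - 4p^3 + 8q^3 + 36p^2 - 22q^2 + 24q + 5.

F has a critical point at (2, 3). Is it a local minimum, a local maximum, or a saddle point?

local maximum

The mixed partial ∂²F/∂p∂q is 0, so the Hessian at any point is diag(F_pp, F_qq) = diag(12(-3p^2 - 2p + 6), 4(-3q^2 + 12q - 11)).
At (2, 3): H = diag(-120, -8).
Both eigenvalues are negative, so H is negative definite: a local maximum.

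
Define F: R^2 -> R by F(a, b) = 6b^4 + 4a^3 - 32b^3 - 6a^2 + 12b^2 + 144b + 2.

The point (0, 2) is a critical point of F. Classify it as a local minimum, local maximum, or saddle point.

local maximum

The mixed partial ∂²F/∂a∂b is 0, so the Hessian at any point is diag(F_aa, F_bb) = diag(12(2a - 1), 24(3b^2 - 8b + 1)).
At (0, 2): H = diag(-12, -72).
Both eigenvalues are negative, so H is negative definite: a local maximum.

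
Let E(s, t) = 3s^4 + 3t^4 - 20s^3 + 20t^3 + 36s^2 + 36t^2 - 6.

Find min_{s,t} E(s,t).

E(s,t) separates as P(s) + Q(t) − 6, so its minimum is min P + min Q − 6.
P'(s) = 12s(s - 3)(s - 2) vanishes at s ∈ {0, 2, 3}; Q'(t) = 12t(t + 2)(t + 3) vanishes at t ∈ {-3, -2, 0}.
Local minima of P (where P''>0): P(0)=0, P(3)=27. Local minima of Q: Q(-3)=27, Q(0)=0.
So the global minimum of E is P(0) + Q(0) − 6 = 0 + 0 − 6 = -6, attained at (0, 0).

-6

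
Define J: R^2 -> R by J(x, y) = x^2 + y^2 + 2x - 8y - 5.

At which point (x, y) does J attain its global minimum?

J(x,y) separates as P(x) + Q(y) − 5, so its minimum is min P + min Q − 5.
P'(x) = 2x + 2 vanishes at x ∈ {-1}; Q'(y) = 2y - 8 vanishes at y ∈ {4}.
Local minima of P (where P''>0): P(-1)=-1. Local minima of Q: Q(4)=-16.
So the global minimum of J is P(-1) + Q(4) − 5 = -1 − 16 − 5 = -22, attained at (-1, 4).

(-1, 4)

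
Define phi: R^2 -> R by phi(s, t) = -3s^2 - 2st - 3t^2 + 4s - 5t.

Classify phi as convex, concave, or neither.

concave

phi is quadratic, so its Hessian is the constant matrix H = [[-6, -2], [-2, -6]].
det(H) = 32, tr(H) = -12.
det(H) > 0 and tr(H) < 0, so H is negative definite everywhere: concave.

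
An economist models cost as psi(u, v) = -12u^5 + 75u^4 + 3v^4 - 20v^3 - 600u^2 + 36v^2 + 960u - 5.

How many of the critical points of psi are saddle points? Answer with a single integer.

6

psi separates as a function of u plus a function of v, so ∇psi=0 decouples.
∂psi/∂u = -60(u - 4)(u - 2)(u - 1)(u + 2) = 0 at u ∈ {-2, 1, 2, 4}; ∂psi/∂v = 12v(v - 3)(v - 2) = 0 at v ∈ {0, 2, 3}.
The Hessian is diagonal: diag(psi_uu, psi_vv). Second derivatives: psi_uu(-2)=4320, psi_uu(1)=-540, psi_uu(2)=480, psi_uu(4)=-2160; psi_vv(0)=72, psi_vv(2)=-24, psi_vv(3)=36.
Saddle points occur where the two diagonal entries have opposite signs: (-2, 2), (1, 0), (1, 3), (2, 2), (4, 0), (4, 3). Count: 6.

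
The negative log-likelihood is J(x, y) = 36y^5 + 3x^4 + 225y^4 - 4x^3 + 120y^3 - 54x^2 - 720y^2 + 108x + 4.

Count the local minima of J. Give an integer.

4

J separates as a function of x plus a function of y, so ∇J=0 decouples.
∂J/∂x = 12(x - 3)(x - 1)(x + 3) = 0 at x ∈ {-3, 1, 3}; ∂J/∂y = 180y(y - 1)(y + 2)(y + 4) = 0 at y ∈ {-4, -2, 0, 1}.
The Hessian is diagonal: diag(J_xx, J_yy). Second derivatives: J_xx(-3)=288, J_xx(1)=-96, J_xx(3)=144; J_yy(-4)=-7200, J_yy(-2)=2160, J_yy(0)=-1440, J_yy(1)=2700.
Local minima occur where both diagonal entries positive: (-3, -2), (-3, 1), (3, -2), (3, 1). Count: 4.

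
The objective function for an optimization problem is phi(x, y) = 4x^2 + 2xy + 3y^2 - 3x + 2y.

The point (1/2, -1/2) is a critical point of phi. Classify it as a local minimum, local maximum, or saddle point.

local minimum

The Hessian of phi is constant: H = [[8, 2], [2, 6]].
det(H) = 8·6 − 2² = 44.
det(H) > 0 and tr(H) = 14 > 0, so H is positive definite and the point is a local minimum.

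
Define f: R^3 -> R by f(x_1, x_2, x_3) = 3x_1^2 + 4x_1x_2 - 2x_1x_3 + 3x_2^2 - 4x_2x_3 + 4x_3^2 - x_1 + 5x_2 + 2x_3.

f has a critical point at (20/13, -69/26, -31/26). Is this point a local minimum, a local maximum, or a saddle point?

The Hessian is constant: H = [[6, 4, -2], [4, 6, -4], [-2, -4, 8]].
Leading principal minors: Δ₁ = 6, Δ₂ = 20, Δ₃ = 104.
All leading minors are positive, so H is positive definite: a local minimum.

local minimum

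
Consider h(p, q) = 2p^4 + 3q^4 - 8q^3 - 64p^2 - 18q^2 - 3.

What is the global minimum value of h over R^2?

h(p,q) separates as A(p) + B(q) − 3, so its minimum is min A + min B − 3.
A'(p) = 8p(p - 4)(p + 4) vanishes at p ∈ {-4, 0, 4}; B'(q) = 12q(q - 3)(q + 1) vanishes at q ∈ {-1, 0, 3}.
Local minima of A (where A''>0): A(-4)=-512, A(4)=-512. Local minima of B: B(-1)=-7, B(3)=-135.
So the global minimum of h is A(-4) + B(3) − 3 = -512 − 135 − 3 = -650, attained at (-4, 3).

-650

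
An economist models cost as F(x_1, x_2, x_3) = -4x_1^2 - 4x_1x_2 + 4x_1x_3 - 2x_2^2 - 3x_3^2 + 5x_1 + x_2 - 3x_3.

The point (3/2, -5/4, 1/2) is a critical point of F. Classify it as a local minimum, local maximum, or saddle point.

local maximum

The Hessian is constant: H = [[-8, -4, 4], [-4, -4, 0], [4, 0, -6]].
Leading principal minors: Δ₁ = -8, Δ₂ = 16, Δ₃ = -32.
The minors alternate sign starting negative (−, +, −), so H is negative definite: a local maximum.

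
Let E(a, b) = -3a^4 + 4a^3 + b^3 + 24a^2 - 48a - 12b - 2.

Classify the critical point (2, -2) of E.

local maximum

The mixed partial ∂²E/∂a∂b is 0, so the Hessian at any point is diag(E_aa, E_bb) = diag(12(-3a^2 + 2a + 4), 6b).
At (2, -2): H = diag(-48, -12).
Both eigenvalues are negative, so H is negative definite: a local maximum.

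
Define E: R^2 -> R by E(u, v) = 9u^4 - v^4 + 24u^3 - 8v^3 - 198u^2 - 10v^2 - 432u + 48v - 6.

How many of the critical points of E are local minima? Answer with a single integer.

2

E separates as a function of u plus a function of v, so ∇E=0 decouples.
∂E/∂u = 36(u - 3)(u + 1)(u + 4) = 0 at u ∈ {-4, -1, 3}; ∂E/∂v = -4(v - 1)(v + 3)(v + 4) = 0 at v ∈ {-4, -3, 1}.
The Hessian is diagonal: diag(E_uu, E_vv). Second derivatives: E_uu(-4)=756, E_uu(-1)=-432, E_uu(3)=1008; E_vv(-4)=-20, E_vv(-3)=16, E_vv(1)=-80.
Local minima occur where both diagonal entries positive: (-4, -3), (3, -3). Count: 2.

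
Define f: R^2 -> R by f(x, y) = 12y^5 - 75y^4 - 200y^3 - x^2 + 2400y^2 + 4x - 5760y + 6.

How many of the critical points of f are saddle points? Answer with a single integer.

f separates as a function of x plus a function of y, so ∇f=0 decouples.
∂f/∂x = -2(x - 2) = 0 at x ∈ {2}; ∂f/∂y = 60(y - 4)(y - 3)(y - 2)(y + 4) = 0 at y ∈ {-4, 2, 3, 4}.
The Hessian is diagonal: diag(f_xx, f_yy). Second derivatives: f_xx(2)=-2; f_yy(-4)=-20160, f_yy(2)=720, f_yy(3)=-420, f_yy(4)=960.
Saddle points occur where the two diagonal entries have opposite signs: (2, 2), (2, 4). Count: 2.

2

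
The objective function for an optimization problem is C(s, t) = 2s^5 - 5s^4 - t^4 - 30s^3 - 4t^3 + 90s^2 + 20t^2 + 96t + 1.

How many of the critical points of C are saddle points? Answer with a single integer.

6

C separates as a function of s plus a function of t, so ∇C=0 decouples.
∂C/∂s = 10s(s - 3)(s - 2)(s + 3) = 0 at s ∈ {-3, 0, 2, 3}; ∂C/∂t = -4(t - 3)(t + 2)(t + 4) = 0 at t ∈ {-4, -2, 3}.
The Hessian is diagonal: diag(C_ss, C_tt). Second derivatives: C_ss(-3)=-900, C_ss(0)=180, C_ss(2)=-100, C_ss(3)=180; C_tt(-4)=-56, C_tt(-2)=40, C_tt(3)=-140.
Saddle points occur where the two diagonal entries have opposite signs: (-3, -2), (0, -4), (0, 3), (2, -2), (3, -4), (3, 3). Count: 6.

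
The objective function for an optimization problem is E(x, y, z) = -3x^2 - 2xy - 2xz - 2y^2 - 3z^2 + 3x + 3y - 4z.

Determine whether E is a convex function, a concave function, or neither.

E is quadratic, so its Hessian is the constant matrix H = [[-6, -2, -2], [-2, -4, 0], [-2, 0, -6]].
Leading principal minors: -6, 20, -104.
Signs alternate −, +, − ⇒ H ≺ 0 ⇒ concave.

concave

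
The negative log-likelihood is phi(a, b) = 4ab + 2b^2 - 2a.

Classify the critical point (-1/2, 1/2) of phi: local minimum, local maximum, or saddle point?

The Hessian of phi is constant: H = [[0, 4], [4, 4]].
det(H) = 0·4 − 4² = -16.
Since det(H) < 0, H is indefinite and the critical point is a saddle point.

saddle point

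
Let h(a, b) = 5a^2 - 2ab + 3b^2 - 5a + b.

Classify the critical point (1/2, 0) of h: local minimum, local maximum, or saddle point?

The Hessian of h is constant: H = [[10, -2], [-2, 6]].
det(H) = 10·6 − (-2)² = 56.
det(H) > 0 and tr(H) = 16 > 0, so H is positive definite and the point is a local minimum.

local minimum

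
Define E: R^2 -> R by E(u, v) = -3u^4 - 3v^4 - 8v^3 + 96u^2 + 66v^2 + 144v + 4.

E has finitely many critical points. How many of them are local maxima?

E separates as a function of u plus a function of v, so ∇E=0 decouples.
∂E/∂u = -12u(u - 4)(u + 4) = 0 at u ∈ {-4, 0, 4}; ∂E/∂v = -12(v - 3)(v + 1)(v + 4) = 0 at v ∈ {-4, -1, 3}.
The Hessian is diagonal: diag(E_uu, E_vv). Second derivatives: E_uu(-4)=-384, E_uu(0)=192, E_uu(4)=-384; E_vv(-4)=-252, E_vv(-1)=144, E_vv(3)=-336.
Local maxima occur where both diagonal entries negative: (-4, -4), (-4, 3), (4, -4), (4, 3). Count: 4.

4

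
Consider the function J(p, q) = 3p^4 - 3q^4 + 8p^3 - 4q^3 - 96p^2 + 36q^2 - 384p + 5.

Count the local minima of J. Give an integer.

J separates as a function of p plus a function of q, so ∇J=0 decouples.
∂J/∂p = 12(p - 4)(p + 2)(p + 4) = 0 at p ∈ {-4, -2, 4}; ∂J/∂q = -12q(q - 2)(q + 3) = 0 at q ∈ {-3, 0, 2}.
The Hessian is diagonal: diag(J_pp, J_qq). Second derivatives: J_pp(-4)=192, J_pp(-2)=-144, J_pp(4)=576; J_qq(-3)=-180, J_qq(0)=72, J_qq(2)=-120.
Local minima occur where both diagonal entries positive: (-4, 0), (4, 0). Count: 2.

2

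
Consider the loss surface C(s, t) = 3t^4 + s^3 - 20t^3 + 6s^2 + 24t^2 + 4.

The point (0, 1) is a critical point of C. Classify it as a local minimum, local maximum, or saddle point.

saddle point

The mixed partial ∂²C/∂s∂t is 0, so the Hessian at any point is diag(C_ss, C_tt) = diag(6(s + 2), 12(3t^2 - 10t + 4)).
At (0, 1): H = diag(12, -36).
The eigenvalues have opposite signs, so H is indefinite: a saddle point.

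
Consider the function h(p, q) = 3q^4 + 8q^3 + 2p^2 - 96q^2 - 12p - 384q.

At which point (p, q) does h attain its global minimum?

(3, 4)

h(p,q) separates as A(p) + B(q), so its minimum is min A + min B.
A'(p) = 4p - 12 vanishes at p ∈ {3}; B'(q) = 12(q - 4)(q + 2)(q + 4) vanishes at q ∈ {-4, -2, 4}.
Local minima of A (where A''>0): A(3)=-18. Local minima of B: B(-4)=256, B(4)=-1792.
So the global minimum of h is A(3) + B(4) = -18 − 1792 = -1810, attained at (3, 4).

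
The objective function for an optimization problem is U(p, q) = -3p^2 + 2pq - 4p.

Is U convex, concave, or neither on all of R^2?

neither

U is quadratic, so its Hessian is the constant matrix H = [[-6, 2], [2, 0]].
det(H) = -4, tr(H) = -6.
det(H) < 0, so H is indefinite: neither convex nor concave.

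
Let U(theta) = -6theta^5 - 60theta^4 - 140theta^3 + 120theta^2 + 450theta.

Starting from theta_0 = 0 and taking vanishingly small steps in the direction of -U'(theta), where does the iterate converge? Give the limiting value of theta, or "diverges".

-1

U'(theta) = -30(theta - 1)(theta + 1)(theta + 3)(theta + 5), so U'(0) = 450.
Gradient descent moves in the -U' direction, i.e. theta is decreasing.
The nearest critical point in that direction is theta = -1, where U'' = 480 > 0 (a local minimum). The iterate converges there.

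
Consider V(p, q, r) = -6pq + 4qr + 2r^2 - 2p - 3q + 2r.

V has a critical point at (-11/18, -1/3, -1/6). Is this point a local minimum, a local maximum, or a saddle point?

saddle point

The Hessian is constant: H = [[0, -6, 0], [-6, 0, 4], [0, 4, 4]].
Leading principal minors: Δ₁ = 0, Δ₂ = -36, Δ₃ = -144.
The minors fit neither the all-positive nor the alternating-sign pattern, so H is indefinite: a saddle point.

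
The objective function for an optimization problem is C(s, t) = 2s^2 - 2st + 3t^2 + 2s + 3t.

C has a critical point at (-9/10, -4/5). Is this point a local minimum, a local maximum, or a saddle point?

The Hessian of C is constant: H = [[4, -2], [-2, 6]].
det(H) = 4·6 − (-2)² = 20.
det(H) > 0 and tr(H) = 10 > 0, so H is positive definite and the point is a local minimum.

local minimum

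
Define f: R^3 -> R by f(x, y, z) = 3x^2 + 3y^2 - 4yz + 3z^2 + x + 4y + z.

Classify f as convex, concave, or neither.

f is quadratic, so its Hessian is the constant matrix H = [[6, 0, 0], [0, 6, -4], [0, -4, 6]].
Leading principal minors: 6, 36, 120.
All positive ⇒ H ≻ 0 ⇒ convex.

convex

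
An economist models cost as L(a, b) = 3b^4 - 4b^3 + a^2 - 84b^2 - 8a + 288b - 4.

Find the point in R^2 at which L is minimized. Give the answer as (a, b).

L(a,b) separates as P(a) + Q(b) − 4, so its minimum is min P + min Q − 4.
P'(a) = 2a - 8 vanishes at a ∈ {4}; Q'(b) = 12(b - 3)(b - 2)(b + 4) vanishes at b ∈ {-4, 2, 3}.
Local minima of P (where P''>0): P(4)=-16. Local minima of Q: Q(-4)=-1472, Q(3)=243.
So the global minimum of L is P(4) + Q(-4) − 4 = -16 − 1472 − 4 = -1492, attained at (4, -4).

(4, -4)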